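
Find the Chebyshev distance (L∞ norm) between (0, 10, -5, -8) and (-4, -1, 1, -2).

max(|x_i - y_i|) = max(|0 - (-4)|, |10 - (-1)|, |-5 - 1|, |-8 - (-2)|) = max(4, 11, 6, 6) = 11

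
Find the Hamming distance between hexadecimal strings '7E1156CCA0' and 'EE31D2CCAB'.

Differing positions: 1, 3, 5, 6, 10. Hamming distance = 5.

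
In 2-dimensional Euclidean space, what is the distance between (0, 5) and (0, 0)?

√(Σ(x_i - y_i)²) = √((0 - 0)² + (5 - 0)²)
= √(0² + 5²) = √(0 + 25) = √25 = 5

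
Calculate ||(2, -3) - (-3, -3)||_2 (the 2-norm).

(Σ|x_i - y_i|^2)^(1/2) = (|2 - (-3)|^2 + |-3 - (-3)|^2)^(1/2)
= (5^2 + 0^2)^(1/2) = (25 + 0)^(1/2) = (25)^(1/2) = 5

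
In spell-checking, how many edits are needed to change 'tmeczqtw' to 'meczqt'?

Let D[i][j] be the edit distance between the first i characters of 'tmeczqtw' and the first j characters of 'meczqt', with D[i][0] = i, D[0][j] = j, and D[i][j] = D[i-1][j-1] if the characters match, else 1 + min(D[i-1][j], D[i][j-1], D[i-1][j-1]). Filling the table (rows: prefixes of 'tmeczqtw', columns: prefixes of 'meczqt'):
     ε  m  e  c  z  q  t
  ε  0  1  2  3  4  5  6
  t  1  1  2  3  4  5  5
  m  2  1  2  3  4  5  6
  e  3  2  1  2  3  4  5
  c  4  3  2  1  2  3  4
  z  5  4  3  2  1  2  3
  q  6  5  4  3  2  1  2
  t  7  6  5  4  3  2  1
  w  8  7  6  5  4  3  2
The bottom-right entry gives D[8][6] = 2, so no sequence of fewer than 2 edits works. Backtracking through the table gives one optimal edit sequence (2 edits):
  tmeczqtw → meczqtw (del t @1)
  meczqtw → meczqt (del w @7)
Edit distance = 2.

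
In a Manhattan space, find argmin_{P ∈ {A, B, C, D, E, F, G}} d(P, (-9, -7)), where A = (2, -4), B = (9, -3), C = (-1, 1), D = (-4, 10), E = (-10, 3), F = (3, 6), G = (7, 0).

Distances: d(A) = 14, d(B) = 22, d(C) = 16, d(D) = 22, d(E) = 11, d(F) = 25, d(G) = 23. Nearest: E = (-10, 3) with distance 11.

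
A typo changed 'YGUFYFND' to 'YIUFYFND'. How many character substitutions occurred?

Differing positions: 2. Hamming distance = 1.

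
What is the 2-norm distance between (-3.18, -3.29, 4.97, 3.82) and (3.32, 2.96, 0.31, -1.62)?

(Σ|x_i - y_i|^2)^(1/2) = (|-3.18 - 3.32|^2 + |-3.29 - 2.96|^2 + |4.97 - 0.31|^2 + |3.82 - (-1.62)|^2)^(1/2)
= (6.5^2 + 6.25^2 + 4.66^2 + 5.44^2)^(1/2) = (42.25 + 39.0625 + 21.7156 + 29.5936)^(1/2) = (132.6217)^(1/2) ≈ 11.5161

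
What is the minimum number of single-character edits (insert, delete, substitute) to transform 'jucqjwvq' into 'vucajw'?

Let D[i][j] be the edit distance between the first i characters of 'jucqjwvq' and the first j characters of 'vucajw', with D[i][0] = i, D[0][j] = j, and D[i][j] = D[i-1][j-1] if the characters match, else 1 + min(D[i-1][j], D[i][j-1], D[i-1][j-1]). Filling the table (rows: prefixes of 'jucqjwvq', columns: prefixes of 'vucajw'):
     ε  v  u  c  a  j  w
  ε  0  1  2  3  4  5  6
  j  1  1  2  3  4  4  5
  u  2  2  1  2  3  4  5
  c  3  3  2  1  2  3  4
  q  4  4  3  2  2  3  4
  j  5  5  4  3  3  2  3
  w  6  6  5  4  4  3  2
  v  7  6  6  5  5  4  3
  q  8  7  7  6  6  5  4
The bottom-right entry gives D[8][6] = 4, so no sequence of fewer than 4 edits works. Backtracking through the table gives one optimal edit sequence (4 edits):
  jucqjwvq → vucqjwvq (sub j→v @1)
  vucqjwvq → vucajwvq (sub q→a @4)
  vucajwvq → vucajwq (del v @7)
  vucajwq → vucajw (del q @7)
Edit distance = 4.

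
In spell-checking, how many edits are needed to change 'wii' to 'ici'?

Let D[i][j] be the edit distance between the first i characters of 'wii' and the first j characters of 'ici', with D[i][0] = i, D[0][j] = j, and D[i][j] = D[i-1][j-1] if the characters match, else 1 + min(D[i-1][j], D[i][j-1], D[i-1][j-1]). Filling the table (rows: prefixes of 'wii', columns: prefixes of 'ici'):
     ε  i  c  i
  ε  0  1  2  3
  w  1  1  2  3
  i  2  1  2  2
  i  3  2  2  2
The bottom-right entry gives D[3][3] = 2, so no sequence of fewer than 2 edits works. Backtracking through the table gives one optimal edit sequence (2 edits):
  wii → iii (sub w→i @1)
  iii → ici (sub i→c @2)
Edit distance = 2.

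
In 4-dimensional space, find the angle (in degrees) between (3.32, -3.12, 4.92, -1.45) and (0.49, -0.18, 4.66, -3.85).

With u = (3.32, -3.12, 4.92, -1.45), v = (0.49, -0.18, 4.66, -3.85):
u·v = 3.32·0.49 + (-3.12)·(-0.18) + 4.92·4.66 + (-1.45)·(-3.85) = 1.6268 + 0.5616 + 22.9272 + 5.5825 = 30.6981.
|u| = √(3.32² + (-3.12)² + 4.92² + (-1.45)²) = √(11.0224 + 9.7344 + 24.2064 + 2.1025) = √47.0657, |v| = √(0.49² + (-0.18)² + 4.66² + (-3.85)²) = √(0.2401 + 0.0324 + 21.7156 + 14.8225) = √36.8106.
cos θ = (u·v)/(|u||v|) = 30.6981/(√47.0657·√36.8106) ≈ 0.737518
θ = arccos(0.737518) ≈ 42.48°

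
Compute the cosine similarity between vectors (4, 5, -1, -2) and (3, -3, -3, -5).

With u = (4, 5, -1, -2), v = (3, -3, -3, -5):
u·v = 4·3 + 5·(-3) + (-1)·(-3) + (-2)·(-5) = 12 + (-15) + 3 + 10 = 10.
|u| = √(4² + 5² + (-1)² + (-2)²) = √46, |v| = √(3² + (-3)² + (-3)² + (-5)²) = √52, so |u||v| = √(46·52) = √2392.
cos θ = (u·v)/(|u||v|) = 10/√2392 ≈ 0.2045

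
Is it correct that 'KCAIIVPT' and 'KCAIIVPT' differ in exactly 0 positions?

Differing positions: none. Hamming distance = 0, so the claim is true.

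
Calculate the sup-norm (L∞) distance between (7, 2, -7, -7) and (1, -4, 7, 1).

max(|x_i - y_i|) = max(|7 - 1|, |2 - (-4)|, |-7 - 7|, |-7 - 1|) = max(6, 6, 14, 8) = 14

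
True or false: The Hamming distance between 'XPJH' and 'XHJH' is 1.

Differing positions: 2. Hamming distance = 1, so the claim is true.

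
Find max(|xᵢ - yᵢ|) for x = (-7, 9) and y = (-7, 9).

max(|x_i - y_i|) = max(|-7 - (-7)|, |9 - 9|) = max(0, 0) = 0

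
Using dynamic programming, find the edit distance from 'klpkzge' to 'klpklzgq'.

Let D[i][j] be the edit distance between the first i characters of 'klpkzge' and the first j characters of 'klpklzgq', with D[i][0] = i, D[0][j] = j, and D[i][j] = D[i-1][j-1] if the characters match, else 1 + min(D[i-1][j], D[i][j-1], D[i-1][j-1]). Filling the table (rows: prefixes of 'klpkzge', columns: prefixes of 'klpklzgq'):
     ε  k  l  p  k  l  z  g  q
  ε  0  1  2  3  4  5  6  7  8
  k  1  0  1  2  3  4  5  6  7
  l  2  1  0  1  2  3  4  5  6
  p  3  2  1  0  1  2  3  4  5
  k  4  3  2  1  0  1  2  3  4
  z  5  4  3  2  1  1  1  2  3
  g  6  5  4  3  2  2  2  1  2
  e  7  6  5  4  3  3  3  2  2
The bottom-right entry gives D[7][8] = 2, so no sequence of fewer than 2 edits works. Backtracking through the table gives one optimal edit sequence (2 edits):
  klpkzge → klpklzge (ins l @5)
  klpklzge → klpklzgq (sub e→q @8)
Edit distance = 2.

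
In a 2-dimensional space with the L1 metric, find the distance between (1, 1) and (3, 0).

Σ|x_i - y_i| = |1 - 3| + |1 - 0| = 2 + 1 = 3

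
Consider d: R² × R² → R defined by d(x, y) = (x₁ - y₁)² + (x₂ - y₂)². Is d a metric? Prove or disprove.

No. The squared Euclidean distance fails the triangle inequality. Counterexample: x = (0, 0), y = (2, 4), z = (4, 8). d(x,z) = 4² + 8² = 80, but d(x,y) + d(y,z) = (2² + 4²) + (2² + 4²) = 20 + 20 = 40. Since 80 > 40, the triangle inequality is violated. (Note: √d, the ordinary Euclidean distance, IS a metric.)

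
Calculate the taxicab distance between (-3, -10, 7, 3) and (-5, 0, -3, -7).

Σ|x_i - y_i| = |-3 - (-5)| + |-10 - 0| + |7 - (-3)| + |3 - (-7)| = 2 + 10 + 10 + 10 = 32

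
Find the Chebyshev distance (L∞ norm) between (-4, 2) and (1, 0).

max(|x_i - y_i|) = max(|-4 - 1|, |2 - 0|) = max(5, 2) = 5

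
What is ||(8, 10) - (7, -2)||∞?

max(|x_i - y_i|) = max(|8 - 7|, |10 - (-2)|) = max(1, 12) = 12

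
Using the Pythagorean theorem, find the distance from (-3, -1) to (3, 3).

√(Σ(x_i - y_i)²) = √((-3 - 3)² + (-1 - 3)²)
= √((-6)² + (-4)²) = √(36 + 16) = √52 ≈ 7.2111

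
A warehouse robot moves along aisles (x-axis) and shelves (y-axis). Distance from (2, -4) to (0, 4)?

Σ|x_i - y_i| = |2 - 0| + |-4 - 4| = 2 + 8 = 10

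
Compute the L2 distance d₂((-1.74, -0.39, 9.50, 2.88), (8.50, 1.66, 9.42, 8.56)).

√(Σ(x_i - y_i)²) = √((-1.74 - 8.5)² + (-0.39 - 1.66)² + (9.5 - 9.42)² + (2.88 - 8.56)²)
= √((-10.24)² + (-2.05)² + 0.08² + (-5.68)²) = √(104.8576 + 4.2025 + 0.0064 + 32.2624) = √141.3289 ≈ 11.8882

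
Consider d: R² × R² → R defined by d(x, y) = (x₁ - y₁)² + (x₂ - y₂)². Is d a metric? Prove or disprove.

No. The squared Euclidean distance fails the triangle inequality. Counterexample: x = (0, 0), y = (3, 5), z = (6, 10). d(x,z) = 6² + 10² = 136, but d(x,y) + d(y,z) = (3² + 5²) + (3² + 5²) = 34 + 34 = 68. Since 136 > 68, the triangle inequality is violated. (Note: √d, the ordinary Euclidean distance, IS a metric.)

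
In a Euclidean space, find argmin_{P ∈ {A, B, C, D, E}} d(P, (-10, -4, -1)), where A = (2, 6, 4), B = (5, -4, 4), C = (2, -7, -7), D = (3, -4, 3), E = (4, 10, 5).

Distances: d(A) ≈ 16.4012, d(B) ≈ 15.8114, d(C) ≈ 13.7477, d(D) ≈ 13.6015, d(E) ≈ 20.6882. Nearest: D = (3, -4, 3) with distance 13.6015.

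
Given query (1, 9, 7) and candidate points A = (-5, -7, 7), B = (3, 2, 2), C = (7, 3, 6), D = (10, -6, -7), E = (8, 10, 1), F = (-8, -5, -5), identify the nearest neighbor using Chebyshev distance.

Distances: d(A) = 16, d(B) = 7, d(C) = 6, d(D) = 15, d(E) = 7, d(F) = 14. Nearest: C = (7, 3, 6) with distance 6.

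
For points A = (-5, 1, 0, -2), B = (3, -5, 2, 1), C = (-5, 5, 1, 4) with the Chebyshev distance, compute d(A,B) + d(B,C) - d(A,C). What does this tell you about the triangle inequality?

d(A,B) = max(8, 6, 2, 3) = 8, d(B,C) = max(8, 10, 1, 3) = 10, d(A,C) = max(0, 4, 1, 6) = 6.
d(A,B) + d(B,C) - d(A,C) = 8 + 10 - 6 = 18 - 6 = 12. This is ≥ 0, so the triangle inequality holds for these points.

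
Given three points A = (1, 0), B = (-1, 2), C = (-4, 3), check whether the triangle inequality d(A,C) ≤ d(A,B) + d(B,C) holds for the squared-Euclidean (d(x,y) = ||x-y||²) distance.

d(A,B) = 2² + 2² = 8, d(B,C) = 3² + 1² = 10, d(A,C) = 5² + 3² = 34.
d(A,C) = 34 > 8 + 10 = 18. Triangle inequality is VIOLATED. (Squared-Euclidean is not a metric — this is a counterexample.)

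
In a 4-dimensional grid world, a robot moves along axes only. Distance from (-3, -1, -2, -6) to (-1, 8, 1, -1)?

Σ|x_i - y_i| = |-3 - (-1)| + |-1 - 8| + |-2 - 1| + |-6 - (-1)| = 2 + 9 + 3 + 5 = 19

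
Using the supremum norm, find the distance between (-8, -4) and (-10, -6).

max(|x_i - y_i|) = max(|-8 - (-10)|, |-4 - (-6)|) = max(2, 2) = 2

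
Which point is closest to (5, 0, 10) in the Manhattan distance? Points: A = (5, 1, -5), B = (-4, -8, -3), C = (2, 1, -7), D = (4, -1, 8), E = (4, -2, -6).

Distances: d(A) = 16, d(B) = 30, d(C) = 21, d(D) = 4, d(E) = 19. Nearest: D = (4, -1, 8) with distance 4.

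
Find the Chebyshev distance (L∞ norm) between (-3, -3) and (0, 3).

max(|x_i - y_i|) = max(|-3 - 0|, |-3 - 3|) = max(3, 6) = 6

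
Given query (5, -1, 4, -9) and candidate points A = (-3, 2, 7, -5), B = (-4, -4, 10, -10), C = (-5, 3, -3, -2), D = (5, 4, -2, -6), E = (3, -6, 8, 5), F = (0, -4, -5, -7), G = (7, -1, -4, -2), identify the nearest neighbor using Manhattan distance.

Distances: d(A) = 18, d(B) = 19, d(C) = 28, d(D) = 14, d(E) = 25, d(F) = 19, d(G) = 17. Nearest: D = (5, 4, -2, -6) with distance 14.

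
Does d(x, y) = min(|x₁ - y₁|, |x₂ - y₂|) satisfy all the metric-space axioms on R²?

No. d fails identity of indiscernibles: take x = (3, 0) and y = (3, 1). Then d(x,y) = min(|3 - 3|, |0 - 1|) = min(0, 1) = 0, yet x ≠ y.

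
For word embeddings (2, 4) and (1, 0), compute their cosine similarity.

With u = (2, 4), v = (1, 0):
u·v = 2·1 + 4·0 = 2 + 0 = 2.
|u| = √(2² + 4²) = √20, |v| = √(1² + 0²) = √1, so |u||v| = √(20·1) = √20.
cos θ = (u·v)/(|u||v|) = 2/√20 ≈ 0.4472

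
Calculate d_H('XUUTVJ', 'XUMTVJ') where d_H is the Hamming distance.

Differing positions: 3. Hamming distance = 1.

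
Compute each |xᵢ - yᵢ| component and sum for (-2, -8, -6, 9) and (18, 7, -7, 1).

Σ|x_i - y_i| = |-2 - 18| + |-8 - 7| + |-6 - (-7)| + |9 - 1| = 20 + 15 + 1 + 8 = 44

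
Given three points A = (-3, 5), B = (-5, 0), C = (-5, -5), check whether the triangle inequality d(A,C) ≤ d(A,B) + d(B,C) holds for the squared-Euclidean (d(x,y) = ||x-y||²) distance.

d(A,B) = 2² + 5² = 29, d(B,C) = 0² + 5² = 25, d(A,C) = 2² + 10² = 104.
d(A,C) = 104 > 29 + 25 = 54. Triangle inequality is VIOLATED. (Squared-Euclidean is not a metric — this is a counterexample.)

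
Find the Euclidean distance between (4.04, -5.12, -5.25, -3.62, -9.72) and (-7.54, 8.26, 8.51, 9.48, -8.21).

√(Σ(x_i - y_i)²) = √((4.04 - (-7.54))² + (-5.12 - 8.26)² + (-5.25 - 8.51)² + (-3.62 - 9.48)² + (-9.72 - (-8.21))²)
= √(11.58² + (-13.38)² + (-13.76)² + (-13.1)² + (-1.51)²) = √(134.0964 + 179.0244 + 189.3376 + 171.61 + 2.2801) = √676.3485 ≈ 26.0067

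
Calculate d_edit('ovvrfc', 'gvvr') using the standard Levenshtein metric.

Let D[i][j] be the edit distance between the first i characters of 'ovvrfc' and the first j characters of 'gvvr', with D[i][0] = i, D[0][j] = j, and D[i][j] = D[i-1][j-1] if the characters match, else 1 + min(D[i-1][j], D[i][j-1], D[i-1][j-1]). Filling the table (rows: prefixes of 'ovvrfc', columns: prefixes of 'gvvr'):
     ε  g  v  v  r
  ε  0  1  2  3  4
  o  1  1  2  3  4
  v  2  2  1  2  3
  v  3  3  2  1  2
  r  4  4  3  2  1
  f  5  5  4  3  2
  c  6  6  5  4  3
The bottom-right entry gives D[6][4] = 3, so no sequence of fewer than 3 edits works. Backtracking through the table gives one optimal edit sequence (3 edits):
  ovvrfc → gvvrfc (sub o→g @1)
  gvvrfc → gvvrc (del f @5)
  gvvrc → gvvr (del c @5)
Edit distance = 3.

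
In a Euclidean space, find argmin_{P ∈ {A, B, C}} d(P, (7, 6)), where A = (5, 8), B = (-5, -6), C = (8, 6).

Distances: d(A) ≈ 2.8284, d(B) ≈ 16.9706, d(C) = 1. Nearest: C = (8, 6) with distance 1.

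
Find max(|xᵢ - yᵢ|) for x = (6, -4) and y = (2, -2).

max(|x_i - y_i|) = max(|6 - 2|, |-4 - (-2)|) = max(4, 2) = 4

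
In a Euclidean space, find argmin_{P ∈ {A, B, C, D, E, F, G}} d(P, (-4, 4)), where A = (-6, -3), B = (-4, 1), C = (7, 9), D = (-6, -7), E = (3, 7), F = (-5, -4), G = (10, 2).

Distances: d(A) ≈ 7.2801, d(B) = 3, d(C) ≈ 12.083, d(D) ≈ 11.1803, d(E) ≈ 7.6158, d(F) ≈ 8.0623, d(G) ≈ 14.1421. Nearest: B = (-4, 1) with distance 3.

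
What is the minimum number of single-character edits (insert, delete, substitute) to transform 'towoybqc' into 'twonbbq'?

Let D[i][j] be the edit distance between the first i characters of 'towoybqc' and the first j characters of 'twonbbq', with D[i][0] = i, D[0][j] = j, and D[i][j] = D[i-1][j-1] if the characters match, else 1 + min(D[i-1][j], D[i][j-1], D[i-1][j-1]). Filling the table (rows: prefixes of 'towoybqc', columns: prefixes of 'twonbbq'):
     ε  t  w  o  n  b  b  q
  ε  0  1  2  3  4  5  6  7
  t  1  0  1  2  3  4  5  6
  o  2  1  1  1  2  3  4  5
  w  3  2  1  2  2  3  4  5
  o  4  3  2  1  2  3  4  5
  y  5  4  3  2  2  3  4  5
  b  6  5  4  3  3  2  3  4
  q  7  6  5  4  4  3  3  3
  c  8  7  6  5  5  4  4  4
The bottom-right entry gives D[8][7] = 4, so no sequence of fewer than 4 edits works. Backtracking through the table gives one optimal edit sequence (4 edits):
  towoybqc → twoybqc (del o @2)
  twoybqc → twonbqc (sub y→n @4)
  twonbqc → twonbbc (sub q→b @6)
  twonbbc → twonbbq (sub c→q @7)
Edit distance = 4.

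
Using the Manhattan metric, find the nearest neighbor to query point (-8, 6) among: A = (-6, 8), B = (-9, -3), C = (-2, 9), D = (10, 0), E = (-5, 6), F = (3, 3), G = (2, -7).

Distances: d(A) = 4, d(B) = 10, d(C) = 9, d(D) = 24, d(E) = 3, d(F) = 14, d(G) = 23. Nearest: E = (-5, 6) with distance 3.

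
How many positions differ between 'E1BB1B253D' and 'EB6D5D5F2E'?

Differing positions: 2, 3, 4, 5, 6, 7, 8, 9, 10. Hamming distance = 9.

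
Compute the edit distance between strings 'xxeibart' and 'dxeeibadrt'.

Let D[i][j] be the edit distance between the first i characters of 'xxeibart' and the first j characters of 'dxeeibadrt', with D[i][0] = i, D[0][j] = j, and D[i][j] = D[i-1][j-1] if the characters match, else 1 + min(D[i-1][j], D[i][j-1], D[i-1][j-1]). Filling the table (rows: prefixes of 'xxeibart', columns: prefixes of 'dxeeibadrt'):
     ε  d  x  e  e  i  b  a  d  r  t
  ε  0  1  2  3  4  5  6  7  8  9 10
  x  1  1  1  2  3  4  5  6  7  8  9
  x  2  2  1  2  3  4  5  6  7  8  9
  e  3  3  2  1  2  3  4  5  6  7  8
  i  4  4  3  2  2  2  3  4  5  6  7
  b  5  5  4  3  3  3  2  3  4  5  6
  a  6  6  5  4  4  4  3  2  3  4  5
  r  7  7  6  5  5  5  4  3  3  3  4
  t  8  8  7  6  6  6  5  4  4  4  3
The bottom-right entry gives D[8][10] = 3, so no sequence of fewer than 3 edits works. Backtracking through the table gives one optimal edit sequence (3 edits):
  xxeibart → dxxeibart (ins d @1)
  dxxeibart → dxeeibart (sub x→e @3)
  dxeeibart → dxeeibadrt (ins d @8)
Edit distance = 3.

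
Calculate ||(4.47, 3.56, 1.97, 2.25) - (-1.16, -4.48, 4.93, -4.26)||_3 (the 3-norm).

(Σ|x_i - y_i|^3)^(1/3) = (|4.47 - (-1.16)|^3 + |3.56 - (-4.48)|^3 + |1.97 - 4.93|^3 + |2.25 - (-4.26)|^3)^(1/3)
= (5.63^3 + 8.04^3 + 2.96^3 + 6.51^3)^(1/3) ≈ (178.4535 + 519.7185 + 25.9343 + 275.8945)^(1/3) = (1000.0008)^(1/3) ≈ 10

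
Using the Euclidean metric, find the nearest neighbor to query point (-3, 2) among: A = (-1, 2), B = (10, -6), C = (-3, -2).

Distances: d(A) = 2, d(B) ≈ 15.2643, d(C) = 4. Nearest: A = (-1, 2) with distance 2.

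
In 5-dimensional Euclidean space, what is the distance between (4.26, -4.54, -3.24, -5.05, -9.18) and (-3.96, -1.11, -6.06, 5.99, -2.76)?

√(Σ(x_i - y_i)²) = √((4.26 - (-3.96))² + (-4.54 - (-1.11))² + (-3.24 - (-6.06))² + (-5.05 - 5.99)² + (-9.18 - (-2.76))²)
= √(8.22² + (-3.43)² + 2.82² + (-11.04)² + (-6.42)²) = √(67.5684 + 11.7649 + 7.9524 + 121.8816 + 41.2164) = √250.3837 ≈ 15.8235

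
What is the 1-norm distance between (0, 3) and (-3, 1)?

Σ|x_i - y_i| = |0 - (-3)| + |3 - 1| = 3 + 2 = 5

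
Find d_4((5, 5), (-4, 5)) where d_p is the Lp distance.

(Σ|x_i - y_i|^4)^(1/4) = (|5 - (-4)|^4 + |5 - 5|^4)^(1/4)
= (9^4 + 0^4)^(1/4) = (6561 + 0)^(1/4) = (6561)^(1/4) = 9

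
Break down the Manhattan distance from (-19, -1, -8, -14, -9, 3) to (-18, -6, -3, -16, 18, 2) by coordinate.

Σ|x_i - y_i| = |-19 - (-18)| + |-1 - (-6)| + |-8 - (-3)| + |-14 - (-16)| + |-9 - 18| + |3 - 2| = 1 + 5 + 5 + 2 + 27 + 1 = 41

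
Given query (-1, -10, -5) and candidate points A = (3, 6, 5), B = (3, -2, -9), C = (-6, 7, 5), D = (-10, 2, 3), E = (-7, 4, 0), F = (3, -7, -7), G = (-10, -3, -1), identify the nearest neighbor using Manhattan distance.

Distances: d(A) = 30, d(B) = 16, d(C) = 32, d(D) = 29, d(E) = 25, d(F) = 9, d(G) = 20. Nearest: F = (3, -7, -7) with distance 9.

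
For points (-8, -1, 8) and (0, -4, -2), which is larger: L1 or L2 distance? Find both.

L1 = |-8 - 0| + |-1 - (-4)| + |8 - (-2)| = 8 + 3 + 10 = 21
L2 = √(8² + 3² + 10²) = √173 ≈ 13.1529
L1 ≥ L2 always (equality iff movement is along one axis); L1 > L2 here.
Ratio L1/L2 = 21/√173 ≈ 1.5966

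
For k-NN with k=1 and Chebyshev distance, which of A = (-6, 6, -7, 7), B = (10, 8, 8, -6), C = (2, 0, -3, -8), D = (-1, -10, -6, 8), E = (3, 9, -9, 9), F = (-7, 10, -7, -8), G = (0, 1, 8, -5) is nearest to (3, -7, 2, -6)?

Distances: d(A) = 13, d(B) = 15, d(C) = 7, d(D) = 14, d(E) = 16, d(F) = 17, d(G) = 8. Nearest: C = (2, 0, -3, -8) with distance 7.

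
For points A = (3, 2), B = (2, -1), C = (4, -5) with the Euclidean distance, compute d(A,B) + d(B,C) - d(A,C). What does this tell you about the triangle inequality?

d(A,B) = √(1² + 3²) = √10 ≈ 3.1623, d(B,C) = √(2² + 4²) = √20 ≈ 4.4721, d(A,C) = √(1² + 7²) = √50 ≈ 7.0711.
d(A,B) + d(B,C) - d(A,C) = 3.1623 + 4.4721 - 7.0711 = 7.6344 - 7.0711 = 0.5633 (to 4 decimal places). This is ≥ 0, so the triangle inequality holds for these points.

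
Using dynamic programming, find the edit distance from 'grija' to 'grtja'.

Let D[i][j] be the edit distance between the first i characters of 'grija' and the first j characters of 'grtja', with D[i][0] = i, D[0][j] = j, and D[i][j] = D[i-1][j-1] if the characters match, else 1 + min(D[i-1][j], D[i][j-1], D[i-1][j-1]). Filling the table (rows: prefixes of 'grija', columns: prefixes of 'grtja'):
     ε  g  r  t  j  a
  ε  0  1  2  3  4  5
  g  1  0  1  2  3  4
  r  2  1  0  1  2  3
  i  3  2  1  1  2  3
  j  4  3  2  2  1  2
  a  5  4  3  3  2  1
The bottom-right entry gives D[5][5] = 1, so no sequence of fewer than 1 edit works. Backtracking through the table gives one optimal edit sequence (1 edit):
  grija → grtja (sub i→t @3)
Edit distance = 1.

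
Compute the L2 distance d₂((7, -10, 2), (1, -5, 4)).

√(Σ(x_i - y_i)²) = √((7 - 1)² + (-10 - (-5))² + (2 - 4)²)
= √(6² + (-5)² + (-2)²) = √(36 + 25 + 4) = √65 ≈ 8.0623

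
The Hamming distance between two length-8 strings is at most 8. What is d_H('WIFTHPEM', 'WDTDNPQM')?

Differing positions: 2, 3, 4, 5, 7. Hamming distance = 5. The maximum possible Hamming distance for length-8 strings is 8, so d_H/8 = 5/8 = 0.625.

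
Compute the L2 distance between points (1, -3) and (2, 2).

(Σ|x_i - y_i|^2)^(1/2) = (|1 - 2|^2 + |-3 - 2|^2)^(1/2)
= (1^2 + 5^2)^(1/2) = (1 + 25)^(1/2) = (26)^(1/2) ≈ 5.099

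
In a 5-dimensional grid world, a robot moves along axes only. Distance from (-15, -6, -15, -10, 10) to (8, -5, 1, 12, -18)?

Σ|x_i - y_i| = |-15 - 8| + |-6 - (-5)| + |-15 - 1| + |-10 - 12| + |10 - (-18)| = 23 + 1 + 16 + 22 + 28 = 90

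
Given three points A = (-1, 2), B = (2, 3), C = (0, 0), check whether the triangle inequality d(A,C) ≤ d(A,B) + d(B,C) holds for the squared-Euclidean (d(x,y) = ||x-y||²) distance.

d(A,B) = 3² + 1² = 10, d(B,C) = 2² + 3² = 13, d(A,C) = 1² + 2² = 5.
d(A,C) = 5 ≤ 10 + 13 = 23. Triangle inequality is satisfied.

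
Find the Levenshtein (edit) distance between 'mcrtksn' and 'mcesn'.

Let D[i][j] be the edit distance between the first i characters of 'mcrtksn' and the first j characters of 'mcesn', with D[i][0] = i, D[0][j] = j, and D[i][j] = D[i-1][j-1] if the characters match, else 1 + min(D[i-1][j], D[i][j-1], D[i-1][j-1]). Filling the table (rows: prefixes of 'mcrtksn', columns: prefixes of 'mcesn'):
     ε  m  c  e  s  n
  ε  0  1  2  3  4  5
  m  1  0  1  2  3  4
  c  2  1  0  1  2  3
  r  3  2  1  1  2  3
  t  4  3  2  2  2  3
  k  5  4  3  3  3  3
  s  6  5  4  4  3  4
  n  7  6  5  5  4  3
The bottom-right entry gives D[7][5] = 3, so no sequence of fewer than 3 edits works. Backtracking through the table gives one optimal edit sequence (3 edits):
  mcrtksn → mctksn (del r @3)
  mctksn → mcksn (del t @3)
  mcksn → mcesn (sub k→e @3)
Edit distance = 3.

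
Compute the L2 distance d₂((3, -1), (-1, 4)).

√(Σ(x_i - y_i)²) = √((3 - (-1))² + (-1 - 4)²)
= √(4² + (-5)²) = √(16 + 25) = √41 ≈ 6.4031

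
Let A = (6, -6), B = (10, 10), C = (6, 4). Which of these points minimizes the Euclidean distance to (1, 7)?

Distances: d(A) ≈ 13.9284, d(B) ≈ 9.4868, d(C) ≈ 5.831. Nearest: C = (6, 4) with distance 5.831.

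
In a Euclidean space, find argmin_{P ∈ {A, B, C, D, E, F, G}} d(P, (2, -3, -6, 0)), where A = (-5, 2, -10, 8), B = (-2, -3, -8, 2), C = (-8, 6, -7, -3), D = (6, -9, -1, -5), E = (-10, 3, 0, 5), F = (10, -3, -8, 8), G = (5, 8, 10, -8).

Distances: d(A) ≈ 12.4097, d(B) ≈ 4.899, d(C) ≈ 13.8203, d(D) ≈ 10.0995, d(E) ≈ 15.5242, d(F) ≈ 11.4891, d(G) ≈ 21.2132. Nearest: B = (-2, -3, -8, 2) with distance 4.899.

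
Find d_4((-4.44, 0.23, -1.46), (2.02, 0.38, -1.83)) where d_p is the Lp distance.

(Σ|x_i - y_i|^4)^(1/4) = (|-4.44 - 2.02|^4 + |0.23 - 0.38|^4 + |-1.46 - (-1.83)|^4)^(1/4)
= (6.46^4 + 0.15^4 + 0.37^4)^(1/4) ≈ (1741.5264 + 0.0005 + 0.0187)^(1/4) = (1741.5456)^(1/4) ≈ 6.46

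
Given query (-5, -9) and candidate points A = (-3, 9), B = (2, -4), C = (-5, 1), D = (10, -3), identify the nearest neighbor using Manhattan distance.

Distances: d(A) = 20, d(B) = 12, d(C) = 10, d(D) = 21. Nearest: C = (-5, 1) with distance 10.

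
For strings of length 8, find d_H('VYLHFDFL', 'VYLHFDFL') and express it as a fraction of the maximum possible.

Differing positions: none. Hamming distance = 0. The maximum possible Hamming distance for length-8 strings is 8, so d_H/8 = 0/8 = 0.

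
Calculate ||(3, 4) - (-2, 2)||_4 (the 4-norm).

(Σ|x_i - y_i|^4)^(1/4) = (|3 - (-2)|^4 + |4 - 2|^4)^(1/4)
= (5^4 + 2^4)^(1/4) = (625 + 16)^(1/4) = (641)^(1/4) ≈ 5.0317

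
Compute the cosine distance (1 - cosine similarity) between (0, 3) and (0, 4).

With u = (0, 3), v = (0, 4):
u·v = 0·0 + 3·4 = 0 + 12 = 12.
|u| = √(0² + 3²) = √9, |v| = √(0² + 4²) = √16, so |u||v| = √(9·16) = √144 = 12.
cos θ = (u·v)/(|u||v|) = 12/12 = 1
Cosine distance = 1 - cos θ = 1 - 1 = 0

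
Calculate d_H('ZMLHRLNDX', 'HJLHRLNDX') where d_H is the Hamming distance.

Differing positions: 1, 2. Hamming distance = 2.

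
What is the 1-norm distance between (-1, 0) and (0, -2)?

Σ|x_i - y_i| = |-1 - 0| + |0 - (-2)| = 1 + 2 = 3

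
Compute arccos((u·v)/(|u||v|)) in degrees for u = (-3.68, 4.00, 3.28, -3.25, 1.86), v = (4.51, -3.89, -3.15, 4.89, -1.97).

With u = (-3.68, 4.00, 3.28, -3.25, 1.86), v = (4.51, -3.89, -3.15, 4.89, -1.97):
u·v = (-3.68)·4.51 + 4·(-3.89) + 3.28·(-3.15) + (-3.25)·4.89 + 1.86·(-1.97) = (-16.5968) + (-15.56) + (-10.332) + (-15.8925) + (-3.6642) = -62.0455.
|u| = √((-3.68)² + 4² + 3.28² + (-3.25)² + 1.86²) = √(13.5424 + 16 + 10.7584 + 10.5625 + 3.4596) = √54.3229, |v| = √(4.51² + (-3.89)² + (-3.15)² + 4.89² + (-1.97)²) = √(20.3401 + 15.1321 + 9.9225 + 23.9121 + 3.8809) = √73.1877.
cos θ = (u·v)/(|u||v|) = -62.0455/(√54.3229·√73.1877) ≈ -0.984011
θ = arccos(-0.984011) ≈ 169.74°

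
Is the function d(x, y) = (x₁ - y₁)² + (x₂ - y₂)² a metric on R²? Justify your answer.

No. The squared Euclidean distance fails the triangle inequality. Counterexample: x = (0, 0), y = (4, 5), z = (8, 10). d(x,z) = 8² + 10² = 164, but d(x,y) + d(y,z) = (4² + 5²) + (4² + 5²) = 41 + 41 = 82. Since 164 > 82, the triangle inequality is violated. (Note: √d, the ordinary Euclidean distance, IS a metric.)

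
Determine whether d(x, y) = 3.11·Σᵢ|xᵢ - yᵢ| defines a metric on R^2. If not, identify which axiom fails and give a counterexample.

Yes. The L1 (Manhattan) norm induces a metric on R^2, and multiplying a metric by a positive constant 3.11 > 0 preserves all four axioms: non-negativity (3.11·||x-y|| ≥ 0), identity (3.11·||x-y|| = 0 ⟺ ||x-y|| = 0 ⟺ x = y), symmetry (||x-y|| = ||y-x||), and the triangle inequality (3.11·||x-z|| ≤ 3.11·||x-y|| + 3.11·||y-z||). So d is a metric.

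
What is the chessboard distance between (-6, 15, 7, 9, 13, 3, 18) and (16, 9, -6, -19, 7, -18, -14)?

max(|x_i - y_i|) = max(|-6 - 16|, |15 - 9|, |7 - (-6)|, |9 - (-19)|, |13 - 7|, |3 - (-18)|, |18 - (-14)|) = max(22, 6, 13, 28, 6, 21, 32) = 32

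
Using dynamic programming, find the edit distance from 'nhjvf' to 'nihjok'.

Let D[i][j] be the edit distance between the first i characters of 'nhjvf' and the first j characters of 'nihjok', with D[i][0] = i, D[0][j] = j, and D[i][j] = D[i-1][j-1] if the characters match, else 1 + min(D[i-1][j], D[i][j-1], D[i-1][j-1]). Filling the table (rows: prefixes of 'nhjvf', columns: prefixes of 'nihjok'):
     ε  n  i  h  j  o  k
  ε  0  1  2  3  4  5  6
  n  1  0  1  2  3  4  5
  h  2  1  1  1  2  3  4
  j  3  2  2  2  1  2  3
  v  4  3  3  3  2  2  3
  f  5  4  4  4  3  3  3
The bottom-right entry gives D[5][6] = 3, so no sequence of fewer than 3 edits works. Backtracking through the table gives one optimal edit sequence (3 edits):
  nhjvf → nihjvf (ins i @2)
  nihjvf → nihjof (sub v→o @5)
  nihjof → nihjok (sub f→k @6)
Edit distance = 3.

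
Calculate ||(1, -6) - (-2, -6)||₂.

√(Σ(x_i - y_i)²) = √((1 - (-2))² + (-6 - (-6))²)
= √(3² + 0²) = √(9 + 0) = √9 = 3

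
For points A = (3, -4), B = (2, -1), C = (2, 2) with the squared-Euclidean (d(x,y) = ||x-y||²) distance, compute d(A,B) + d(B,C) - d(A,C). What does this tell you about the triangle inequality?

d(A,B) = 1² + 3² = 10, d(B,C) = 0² + 3² = 9, d(A,C) = 1² + 6² = 37.
d(A,B) + d(B,C) - d(A,C) = 10 + 9 - 37 = 19 - 37 = -18. This is < 0, so the triangle inequality FAILS for these points (squared-Euclidean is not a metric).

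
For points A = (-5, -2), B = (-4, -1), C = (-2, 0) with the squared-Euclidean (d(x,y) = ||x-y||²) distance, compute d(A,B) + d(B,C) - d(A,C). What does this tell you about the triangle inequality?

d(A,B) = 1² + 1² = 2, d(B,C) = 2² + 1² = 5, d(A,C) = 3² + 2² = 13.
d(A,B) + d(B,C) - d(A,C) = 2 + 5 - 13 = 7 - 13 = -6. This is < 0, so the triangle inequality FAILS for these points (squared-Euclidean is not a metric).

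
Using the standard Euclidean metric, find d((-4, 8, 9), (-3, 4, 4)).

√(Σ(x_i - y_i)²) = √((-4 - (-3))² + (8 - 4)² + (9 - 4)²)
= √((-1)² + 4² + 5²) = √(1 + 16 + 25) = √42 ≈ 6.4807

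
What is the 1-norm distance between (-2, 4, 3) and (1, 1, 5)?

Σ|x_i - y_i| = |-2 - 1| + |4 - 1| + |3 - 5| = 3 + 3 + 2 = 8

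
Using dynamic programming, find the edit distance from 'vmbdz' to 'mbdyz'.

Let D[i][j] be the edit distance between the first i characters of 'vmbdz' and the first j characters of 'mbdyz', with D[i][0] = i, D[0][j] = j, and D[i][j] = D[i-1][j-1] if the characters match, else 1 + min(D[i-1][j], D[i][j-1], D[i-1][j-1]). Filling the table (rows: prefixes of 'vmbdz', columns: prefixes of 'mbdyz'):
     ε  m  b  d  y  z
  ε  0  1  2  3  4  5
  v  1  1  2  3  4  5
  m  2  1  2  3  4  5
  b  3  2  1  2  3  4
  d  4  3  2  1  2  3
  z  5  4  3  2  2  2
The bottom-right entry gives D[5][5] = 2, so no sequence of fewer than 2 edits works. Backtracking through the table gives one optimal edit sequence (2 edits):
  vmbdz → mbdz (del v @1)
  mbdz → mbdyz (ins y @4)
Edit distance = 2.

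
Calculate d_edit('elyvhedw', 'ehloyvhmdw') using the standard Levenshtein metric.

Let D[i][j] be the edit distance between the first i characters of 'elyvhedw' and the first j characters of 'ehloyvhmdw', with D[i][0] = i, D[0][j] = j, and D[i][j] = D[i-1][j-1] if the characters match, else 1 + min(D[i-1][j], D[i][j-1], D[i-1][j-1]). Filling the table (rows: prefixes of 'elyvhedw', columns: prefixes of 'ehloyvhmdw'):
     ε  e  h  l  o  y  v  h  m  d  w
  ε  0  1  2  3  4  5  6  7  8  9 10
  e  1  0  1  2  3  4  5  6  7  8  9
  l  2  1  1  1  2  3  4  5  6  7  8
  y  3  2  2  2  2  2  3  4  5  6  7
  v  4  3  3  3  3  3  2  3  4  5  6
  h  5  4  3  4  4  4  3  2  3  4  5
  e  6  5  4  4  5  5  4  3  3  4  5
  d  7  6  5  5  5  6  5  4  4  3  4
  w  8  7  6  6  6  6  6  5  5  4  3
The bottom-right entry gives D[8][10] = 3, so no sequence of fewer than 3 edits works. Backtracking through the table gives one optimal edit sequence (3 edits):
  elyvhedw → ehlyvhedw (ins h @2)
  ehlyvhedw → ehloyvhedw (ins o @4)
  ehloyvhedw → ehloyvhmdw (sub e→m @8)
Edit distance = 3.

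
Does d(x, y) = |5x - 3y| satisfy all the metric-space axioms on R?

No. d fails symmetry: d(9, 6) = |5·9 - 3·6| = |27| = 27, but d(6, 9) = |5·6 - 3·9| = |3| = 3. Since 27 ≠ 3, d(x,y) ≠ d(y,x) in general.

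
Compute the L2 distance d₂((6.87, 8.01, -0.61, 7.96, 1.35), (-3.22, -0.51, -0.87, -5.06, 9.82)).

√(Σ(x_i - y_i)²) = √((6.87 - (-3.22))² + (8.01 - (-0.51))² + (-0.61 - (-0.87))² + (7.96 - (-5.06))² + (1.35 - 9.82)²)
= √(10.09² + 8.52² + 0.26² + 13.02² + (-8.47)²) = √(101.8081 + 72.5904 + 0.0676 + 169.5204 + 71.7409) = √415.7274 ≈ 20.3894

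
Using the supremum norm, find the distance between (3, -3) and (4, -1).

max(|x_i - y_i|) = max(|3 - 4|, |-3 - (-1)|) = max(1, 2) = 2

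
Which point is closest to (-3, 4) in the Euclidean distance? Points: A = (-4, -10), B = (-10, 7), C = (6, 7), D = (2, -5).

Distances: d(A) ≈ 14.0357, d(B) ≈ 7.6158, d(C) ≈ 9.4868, d(D) ≈ 10.2956. Nearest: B = (-10, 7) with distance 7.6158.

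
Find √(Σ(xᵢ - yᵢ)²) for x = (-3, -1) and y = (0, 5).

√(Σ(x_i - y_i)²) = √((-3 - 0)² + (-1 - 5)²)
= √((-3)² + (-6)²) = √(9 + 36) = √45 ≈ 6.7082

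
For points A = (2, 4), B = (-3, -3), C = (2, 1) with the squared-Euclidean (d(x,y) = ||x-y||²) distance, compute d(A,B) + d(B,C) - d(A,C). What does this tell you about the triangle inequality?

d(A,B) = 5² + 7² = 74, d(B,C) = 5² + 4² = 41, d(A,C) = 0² + 3² = 9.
d(A,B) + d(B,C) - d(A,C) = 74 + 41 - 9 = 115 - 9 = 106. This is ≥ 0, so the triangle inequality holds for these points.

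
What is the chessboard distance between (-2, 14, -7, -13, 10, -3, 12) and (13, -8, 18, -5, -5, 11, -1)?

max(|x_i - y_i|) = max(|-2 - 13|, |14 - (-8)|, |-7 - 18|, |-13 - (-5)|, |10 - (-5)|, |-3 - 11|, |12 - (-1)|) = max(15, 22, 25, 8, 15, 14, 13) = 25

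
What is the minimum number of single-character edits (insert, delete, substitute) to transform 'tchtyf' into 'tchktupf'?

Let D[i][j] be the edit distance between the first i characters of 'tchtyf' and the first j characters of 'tchktupf', with D[i][0] = i, D[0][j] = j, and D[i][j] = D[i-1][j-1] if the characters match, else 1 + min(D[i-1][j], D[i][j-1], D[i-1][j-1]). Filling the table (rows: prefixes of 'tchtyf', columns: prefixes of 'tchktupf'):
     ε  t  c  h  k  t  u  p  f
  ε  0  1  2  3  4  5  6  7  8
  t  1  0  1  2  3  4  5  6  7
  c  2  1  0  1  2  3  4  5  6
  h  3  2  1  0  1  2  3  4  5
  t  4  3  2  1  1  1  2  3  4
  y  5  4  3  2  2  2  2  3  4
  f  6  5  4  3  3  3  3  3  3
The bottom-right entry gives D[6][8] = 3, so no sequence of fewer than 3 edits works. Backtracking through the table gives one optimal edit sequence (3 edits):
  tchtyf → tchktyf (ins k @4)
  tchktyf → tchktuyf (ins u @6)
  tchktuyf → tchktupf (sub y→p @7)
Edit distance = 3.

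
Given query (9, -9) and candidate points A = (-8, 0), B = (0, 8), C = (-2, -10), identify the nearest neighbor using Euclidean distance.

Distances: d(A) ≈ 19.2354, d(B) ≈ 19.2354, d(C) ≈ 11.0454. Nearest: C = (-2, -10) with distance 11.0454.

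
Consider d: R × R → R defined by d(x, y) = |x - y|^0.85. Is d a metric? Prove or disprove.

Yes. With 0 < p = 0.85 ≤ 1, d(x,y) = |x-y|^0.85 is a metric on R. Non-negativity and symmetry are immediate; |x-y|^0.85 = 0 ⟺ |x-y| = 0 ⟺ x = y. For the triangle inequality, the function t ↦ t^0.85 is subadditive on [0,∞) when p ≤ 1, so |x-z|^0.85 ≤ (|x-y| + |y-z|)^0.85 ≤ |x-y|^0.85 + |y-z|^0.85.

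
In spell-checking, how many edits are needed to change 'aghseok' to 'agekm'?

Let D[i][j] be the edit distance between the first i characters of 'aghseok' and the first j characters of 'agekm', with D[i][0] = i, D[0][j] = j, and D[i][j] = D[i-1][j-1] if the characters match, else 1 + min(D[i-1][j], D[i][j-1], D[i-1][j-1]). Filling the table (rows: prefixes of 'aghseok', columns: prefixes of 'agekm'):
     ε  a  g  e  k  m
  ε  0  1  2  3  4  5
  a  1  0  1  2  3  4
  g  2  1  0  1  2  3
  h  3  2  1  1  2  3
  s  4  3  2  2  2  3
  e  5  4  3  2  3  3
  o  6  5  4  3  3  4
  k  7  6  5  4  3  4
The bottom-right entry gives D[7][5] = 4, so no sequence of fewer than 4 edits works. Backtracking through the table gives one optimal edit sequence (4 edits):
  aghseok → agseok (del h @3)
  agseok → ageok (del s @3)
  ageok → agekk (sub o→k @4)
  agekk → agekm (sub k→m @5)
Edit distance = 4.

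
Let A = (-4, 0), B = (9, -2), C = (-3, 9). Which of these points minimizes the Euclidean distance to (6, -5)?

Distances: d(A) ≈ 11.1803, d(B) ≈ 4.2426, d(C) ≈ 16.6433. Nearest: B = (9, -2) with distance 4.2426.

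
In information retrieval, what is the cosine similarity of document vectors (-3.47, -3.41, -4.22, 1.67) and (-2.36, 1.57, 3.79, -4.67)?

With u = (-3.47, -3.41, -4.22, 1.67), v = (-2.36, 1.57, 3.79, -4.67):
u·v = (-3.47)·(-2.36) + (-3.41)·1.57 + (-4.22)·3.79 + 1.67·(-4.67) = 8.1892 + (-5.3537) + (-15.9938) + (-7.7989) = -20.9572.
|u| = √((-3.47)² + (-3.41)² + (-4.22)² + 1.67²) = √(12.0409 + 11.6281 + 17.8084 + 2.7889) = √44.2663, |v| = √((-2.36)² + 1.57² + 3.79² + (-4.67)²) = √(5.5696 + 2.4649 + 14.3641 + 21.8089) = √44.2075.
cos θ = (u·v)/(|u||v|) = -20.9572/(√44.2663·√44.2075) ≈ -0.4737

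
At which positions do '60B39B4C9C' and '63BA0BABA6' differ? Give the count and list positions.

Differing positions: 2, 4, 5, 7, 8, 9, 10. Hamming distance = 7.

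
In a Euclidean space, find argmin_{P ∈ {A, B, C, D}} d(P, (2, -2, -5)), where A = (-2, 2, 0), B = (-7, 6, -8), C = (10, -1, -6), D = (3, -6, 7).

Distances: d(A) ≈ 7.5498, d(B) ≈ 12.4097, d(C) ≈ 8.124, d(D) ≈ 12.6886. Nearest: A = (-2, 2, 0) with distance 7.5498.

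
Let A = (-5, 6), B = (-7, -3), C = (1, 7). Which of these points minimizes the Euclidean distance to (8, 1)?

Distances: d(A) ≈ 13.9284, d(B) ≈ 15.5242, d(C) ≈ 9.2195. Nearest: C = (1, 7) with distance 9.2195.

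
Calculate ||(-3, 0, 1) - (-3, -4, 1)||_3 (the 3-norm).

(Σ|x_i - y_i|^3)^(1/3) = (|-3 - (-3)|^3 + |0 - (-4)|^3 + |1 - 1|^3)^(1/3)
= (0^3 + 4^3 + 0^3)^(1/3) = (0 + 64 + 0)^(1/3) = (64)^(1/3) = 4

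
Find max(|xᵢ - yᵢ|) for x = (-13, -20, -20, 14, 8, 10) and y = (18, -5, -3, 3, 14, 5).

max(|x_i - y_i|) = max(|-13 - 18|, |-20 - (-5)|, |-20 - (-3)|, |14 - 3|, |8 - 14|, |10 - 5|) = max(31, 15, 17, 11, 6, 5) = 31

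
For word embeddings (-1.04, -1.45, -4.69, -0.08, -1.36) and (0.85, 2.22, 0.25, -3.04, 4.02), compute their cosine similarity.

With u = (-1.04, -1.45, -4.69, -0.08, -1.36), v = (0.85, 2.22, 0.25, -3.04, 4.02):
u·v = (-1.04)·0.85 + (-1.45)·2.22 + (-4.69)·0.25 + (-0.08)·(-3.04) + (-1.36)·4.02 = (-0.884) + (-3.219) + (-1.1725) + 0.2432 + (-5.4672) = -10.4995.
|u| = √((-1.04)² + (-1.45)² + (-4.69)² + (-0.08)² + (-1.36)²) = √(1.0816 + 2.1025 + 21.9961 + 0.0064 + 1.8496) = √27.0362, |v| = √(0.85² + 2.22² + 0.25² + (-3.04)² + 4.02²) = √(0.7225 + 4.9284 + 0.0625 + 9.2416 + 16.1604) = √31.1154.
cos θ = (u·v)/(|u||v|) = -10.4995/(√27.0362·√31.1154) ≈ -0.362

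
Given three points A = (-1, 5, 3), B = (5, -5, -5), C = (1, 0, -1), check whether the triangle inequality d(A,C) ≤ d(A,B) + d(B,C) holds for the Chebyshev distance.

d(A,B) = max(6, 10, 8) = 10, d(B,C) = max(4, 5, 4) = 5, d(A,C) = max(2, 5, 4) = 5.
d(A,C) = 5 ≤ 10 + 5 = 15. Triangle inequality is satisfied.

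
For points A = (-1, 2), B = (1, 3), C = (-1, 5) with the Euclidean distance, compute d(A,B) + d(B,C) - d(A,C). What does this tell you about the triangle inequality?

d(A,B) = √(2² + 1²) = √5 ≈ 2.2361, d(B,C) = √(2² + 2²) = √8 ≈ 2.8284, d(A,C) = √(0² + 3²) = √9 = 3.
d(A,B) + d(B,C) - d(A,C) = 2.2361 + 2.8284 - 3 = 5.0645 - 3 = 2.0645 (to 4 decimal places). This is ≥ 0, so the triangle inequality holds for these points.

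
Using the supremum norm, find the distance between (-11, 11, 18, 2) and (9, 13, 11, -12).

max(|x_i - y_i|) = max(|-11 - 9|, |11 - 13|, |18 - 11|, |2 - (-12)|) = max(20, 2, 7, 14) = 20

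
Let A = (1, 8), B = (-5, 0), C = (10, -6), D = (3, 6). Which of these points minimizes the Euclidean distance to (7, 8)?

Distances: d(A) = 6, d(B) ≈ 14.4222, d(C) ≈ 14.3178, d(D) ≈ 4.4721. Nearest: D = (3, 6) with distance 4.4721.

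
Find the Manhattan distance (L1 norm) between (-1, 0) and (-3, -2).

Σ|x_i - y_i| = |-1 - (-3)| + |0 - (-2)| = 2 + 2 = 4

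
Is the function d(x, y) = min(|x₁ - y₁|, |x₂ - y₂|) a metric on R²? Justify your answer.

No. d fails identity of indiscernibles: take x = (2, 0) and y = (2, 1). Then d(x,y) = min(|2 - 2|, |0 - 1|) = min(0, 1) = 0, yet x ≠ y.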